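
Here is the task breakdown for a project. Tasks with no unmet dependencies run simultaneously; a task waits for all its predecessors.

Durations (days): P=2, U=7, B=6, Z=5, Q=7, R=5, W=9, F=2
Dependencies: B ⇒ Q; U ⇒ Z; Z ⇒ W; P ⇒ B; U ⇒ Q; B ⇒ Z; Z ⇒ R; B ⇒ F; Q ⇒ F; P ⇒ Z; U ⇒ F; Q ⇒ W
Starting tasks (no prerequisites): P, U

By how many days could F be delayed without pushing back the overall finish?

P→B→Q→W = 2+6+7+9 = 24 sets the makespan at 24 days.
The longest chain containing F totals 17 days.
So F can slip 24 − 17 = 7 days.

7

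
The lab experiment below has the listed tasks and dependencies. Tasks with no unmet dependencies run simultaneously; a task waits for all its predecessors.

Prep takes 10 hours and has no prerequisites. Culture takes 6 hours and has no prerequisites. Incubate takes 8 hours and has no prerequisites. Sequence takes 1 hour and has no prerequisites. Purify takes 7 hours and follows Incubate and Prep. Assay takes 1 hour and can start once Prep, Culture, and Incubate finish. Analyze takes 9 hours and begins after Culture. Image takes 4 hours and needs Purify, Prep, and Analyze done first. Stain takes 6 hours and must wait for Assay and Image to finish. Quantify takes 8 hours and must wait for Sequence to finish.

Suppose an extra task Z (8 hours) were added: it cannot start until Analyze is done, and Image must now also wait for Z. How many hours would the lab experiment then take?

Originally the lab experiment takes 27 hours.
With Z inserted, Image now waits for max(Purify, Prep, Analyze, Z).
New critical path: Culture→Analyze→Z→Image→Stain = 6+9+8+4+6 = 33 ⇒ 33 hours.

33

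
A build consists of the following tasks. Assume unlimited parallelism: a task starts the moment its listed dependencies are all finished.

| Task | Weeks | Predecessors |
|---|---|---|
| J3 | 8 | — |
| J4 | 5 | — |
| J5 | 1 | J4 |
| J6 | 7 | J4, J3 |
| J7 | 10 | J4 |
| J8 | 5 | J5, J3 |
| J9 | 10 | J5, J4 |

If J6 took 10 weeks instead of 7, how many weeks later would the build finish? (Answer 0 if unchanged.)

As given, the longest chain is J4→J5→J9 = 5+1+10 = 16, so the finish is 16 weeks.
J6 is off the critical path — its longest chain is 15 weeks, giving 1 of slack.
New critical path: J3→J6 = 8+10 = 18 ⇒ 18 weeks.
Change in finish: 18 − 16 = +2 weeks.

2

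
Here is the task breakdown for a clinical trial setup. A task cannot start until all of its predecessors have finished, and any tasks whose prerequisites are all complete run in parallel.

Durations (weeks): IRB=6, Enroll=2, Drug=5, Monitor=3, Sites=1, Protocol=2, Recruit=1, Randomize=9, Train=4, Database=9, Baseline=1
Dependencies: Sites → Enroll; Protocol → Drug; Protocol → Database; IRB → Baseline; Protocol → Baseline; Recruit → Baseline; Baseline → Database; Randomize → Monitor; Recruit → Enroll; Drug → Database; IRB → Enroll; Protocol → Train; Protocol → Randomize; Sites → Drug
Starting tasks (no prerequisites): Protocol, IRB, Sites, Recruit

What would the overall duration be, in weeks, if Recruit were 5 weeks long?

Actual critical path: Protocol→Drug→Database = 2+5+9 = 16 ⇒ 16 weeks.
Recruit has 5 weeks of float (longest path through it is 11).
The critical path is still Protocol→Drug→Database; finish is now 16 weeks.

16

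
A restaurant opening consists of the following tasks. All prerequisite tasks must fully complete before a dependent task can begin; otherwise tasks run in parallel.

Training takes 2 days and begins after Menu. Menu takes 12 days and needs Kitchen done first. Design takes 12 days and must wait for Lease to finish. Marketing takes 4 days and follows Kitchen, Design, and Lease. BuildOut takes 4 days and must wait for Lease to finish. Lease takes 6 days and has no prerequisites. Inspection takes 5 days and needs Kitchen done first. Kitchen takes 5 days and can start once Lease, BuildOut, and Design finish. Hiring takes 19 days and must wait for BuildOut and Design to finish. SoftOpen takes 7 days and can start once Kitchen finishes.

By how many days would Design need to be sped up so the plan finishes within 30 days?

7

Current finish: 37 days; target: 30.
Design is on every critical path, so each day cut from Design cuts the finish by one (this holds down to a finish of 29).
Need 37 − 30 = 7 days off Design → Design becomes 5 days, finish becomes 30.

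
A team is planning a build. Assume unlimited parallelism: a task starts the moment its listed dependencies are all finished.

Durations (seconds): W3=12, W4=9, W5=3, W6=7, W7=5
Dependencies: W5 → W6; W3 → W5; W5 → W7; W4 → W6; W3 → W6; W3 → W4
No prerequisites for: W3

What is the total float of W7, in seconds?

8

The longest chain is W3→W4→W6 = 12+9+7 = 28; overall finish 28 seconds.
Longest path through W7: 20 seconds (earliest finish 20, latest finish 28).
Slack of W7 = 23 − 15 = 8 seconds.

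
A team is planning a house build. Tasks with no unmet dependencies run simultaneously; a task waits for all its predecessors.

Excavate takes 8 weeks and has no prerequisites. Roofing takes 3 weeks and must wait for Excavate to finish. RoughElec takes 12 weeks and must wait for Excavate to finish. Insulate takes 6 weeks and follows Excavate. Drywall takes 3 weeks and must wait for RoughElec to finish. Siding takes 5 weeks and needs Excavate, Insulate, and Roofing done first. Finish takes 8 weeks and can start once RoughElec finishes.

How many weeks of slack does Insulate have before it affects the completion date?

Excavate→RoughElec→Finish = 8+12+8 = 28 sets the makespan at 28 weeks.
Insulate finishes as early as 14 and must finish by 23.
Float = 28 − 19 = 9.

9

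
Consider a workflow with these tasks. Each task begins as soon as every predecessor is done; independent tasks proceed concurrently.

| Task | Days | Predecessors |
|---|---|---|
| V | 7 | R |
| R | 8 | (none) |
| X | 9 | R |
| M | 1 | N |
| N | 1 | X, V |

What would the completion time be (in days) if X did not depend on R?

17

Original critical path: R→X→N→M = 8+9+1+1 = 19 ⇒ 19 days.
Without R→X, X's earliest start moves from 8 to 0.
New critical path: R→V→N→M = 8+7+1+1 = 17 ⇒ 17 days.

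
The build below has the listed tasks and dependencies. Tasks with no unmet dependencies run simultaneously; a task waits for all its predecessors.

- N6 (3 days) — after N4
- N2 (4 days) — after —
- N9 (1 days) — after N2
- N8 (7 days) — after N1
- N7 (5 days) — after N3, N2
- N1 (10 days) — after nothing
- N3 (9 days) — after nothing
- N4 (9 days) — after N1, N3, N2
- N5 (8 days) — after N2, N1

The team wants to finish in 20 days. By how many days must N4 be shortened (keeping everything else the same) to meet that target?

Current finish: 22 days; target: 20.
N4 is on every critical path, so each day cut from N4 cuts the finish by one (this holds down to a finish of 18).
Need 22 − 20 = 2 days off N4 → N4 becomes 7 days, finish becomes 20.

2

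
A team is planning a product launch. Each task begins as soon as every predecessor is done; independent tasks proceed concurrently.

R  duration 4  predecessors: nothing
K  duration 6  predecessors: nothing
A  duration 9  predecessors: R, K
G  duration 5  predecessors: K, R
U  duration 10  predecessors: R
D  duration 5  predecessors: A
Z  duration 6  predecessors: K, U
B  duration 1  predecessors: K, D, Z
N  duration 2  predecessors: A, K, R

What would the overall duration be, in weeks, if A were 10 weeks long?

22

The binding path is K→A→D→B = 6+9+5+1 = 21; finish at 21 weeks.
Since A is critical, the +1 change carries straight to that chain (now 22 weeks).
The critical path is still K→A→D→B; finish is now 22 weeks.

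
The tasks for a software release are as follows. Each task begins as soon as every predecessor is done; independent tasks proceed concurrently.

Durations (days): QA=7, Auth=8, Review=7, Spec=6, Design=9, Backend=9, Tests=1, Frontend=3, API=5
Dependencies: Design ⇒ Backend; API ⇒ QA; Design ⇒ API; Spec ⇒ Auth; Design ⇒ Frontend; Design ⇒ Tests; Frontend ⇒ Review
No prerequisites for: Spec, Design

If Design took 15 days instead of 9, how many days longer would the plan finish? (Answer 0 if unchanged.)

6

Actual critical path: Design→API→QA = 9+5+7 = 21 ⇒ 21 days.
Since Design is critical, the +6 change carries straight to that chain (now 27 days).
The critical path is still Design→API→QA; finish is now 27 days.
Change in finish: 27 − 21 = +6 days.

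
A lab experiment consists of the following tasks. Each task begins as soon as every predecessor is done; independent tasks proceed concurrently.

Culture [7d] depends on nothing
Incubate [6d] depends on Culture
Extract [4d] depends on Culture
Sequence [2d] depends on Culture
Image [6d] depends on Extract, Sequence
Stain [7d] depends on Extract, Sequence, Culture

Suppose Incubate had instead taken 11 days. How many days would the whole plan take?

Baseline: Culture→Extract→Stain = 7+4+7 = 18 → 18 days.
Incubate has 5 days of float (longest path through it is 13).
Now Culture→Incubate = 7+11 = 18 is longest, so the finish becomes 18 days.

18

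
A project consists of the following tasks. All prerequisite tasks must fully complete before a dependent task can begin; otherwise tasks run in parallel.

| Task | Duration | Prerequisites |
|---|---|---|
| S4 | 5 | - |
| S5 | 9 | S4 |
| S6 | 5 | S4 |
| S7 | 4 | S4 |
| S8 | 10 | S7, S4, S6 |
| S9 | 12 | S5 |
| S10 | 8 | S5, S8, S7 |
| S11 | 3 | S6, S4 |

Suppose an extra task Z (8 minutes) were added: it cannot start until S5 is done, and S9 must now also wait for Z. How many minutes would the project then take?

Originally the project takes 28 minutes.
With Z inserted, S9 now waits for max(S5, Z).
New critical path: S4→S5→Z→S9 = 5+9+8+12 = 34 ⇒ 34 minutes.

34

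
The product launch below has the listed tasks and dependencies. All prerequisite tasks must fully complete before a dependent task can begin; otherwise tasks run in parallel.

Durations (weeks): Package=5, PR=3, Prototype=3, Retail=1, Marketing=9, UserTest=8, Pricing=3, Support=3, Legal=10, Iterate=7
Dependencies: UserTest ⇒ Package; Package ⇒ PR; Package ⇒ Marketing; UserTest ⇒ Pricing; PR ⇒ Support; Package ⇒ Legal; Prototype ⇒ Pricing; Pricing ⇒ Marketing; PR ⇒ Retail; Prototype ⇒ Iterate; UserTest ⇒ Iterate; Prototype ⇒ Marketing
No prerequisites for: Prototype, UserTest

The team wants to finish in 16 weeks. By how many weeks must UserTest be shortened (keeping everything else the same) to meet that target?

Current finish: 23 weeks; target: 16.
UserTest is on every critical path, so each week cut from UserTest cuts the finish by one (this holds down to a finish of 16).
Need 23 − 16 = 7 weeks off UserTest → UserTest becomes 1 week, finish becomes 16.

7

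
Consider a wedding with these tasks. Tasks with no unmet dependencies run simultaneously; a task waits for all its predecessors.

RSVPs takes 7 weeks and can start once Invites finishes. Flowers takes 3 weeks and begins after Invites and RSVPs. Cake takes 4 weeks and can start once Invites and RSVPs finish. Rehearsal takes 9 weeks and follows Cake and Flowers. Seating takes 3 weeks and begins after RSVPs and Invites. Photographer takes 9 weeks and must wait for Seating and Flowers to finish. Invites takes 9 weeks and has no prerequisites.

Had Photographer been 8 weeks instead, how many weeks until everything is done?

29

Baseline: Invites→RSVPs→Cake→Rehearsal = 9+7+4+9 = 29 → 29 weeks.
Photographer is off the critical path — its longest chain is 28 weeks, giving 1 of slack.
The critical path is still Invites→RSVPs→Cake→Rehearsal; finish is now 29 weeks.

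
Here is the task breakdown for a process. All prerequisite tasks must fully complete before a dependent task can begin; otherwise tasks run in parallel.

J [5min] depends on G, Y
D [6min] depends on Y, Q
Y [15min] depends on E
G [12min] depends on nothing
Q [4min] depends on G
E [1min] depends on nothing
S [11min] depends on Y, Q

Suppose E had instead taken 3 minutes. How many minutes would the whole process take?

29

The binding path is E→Y→S = 1+15+11 = 27; finish at 27 minutes.
Since E is critical, the +2 change carries straight to that chain (now 29 minutes).
No other chain overtakes it, so the finish is 29 minutes.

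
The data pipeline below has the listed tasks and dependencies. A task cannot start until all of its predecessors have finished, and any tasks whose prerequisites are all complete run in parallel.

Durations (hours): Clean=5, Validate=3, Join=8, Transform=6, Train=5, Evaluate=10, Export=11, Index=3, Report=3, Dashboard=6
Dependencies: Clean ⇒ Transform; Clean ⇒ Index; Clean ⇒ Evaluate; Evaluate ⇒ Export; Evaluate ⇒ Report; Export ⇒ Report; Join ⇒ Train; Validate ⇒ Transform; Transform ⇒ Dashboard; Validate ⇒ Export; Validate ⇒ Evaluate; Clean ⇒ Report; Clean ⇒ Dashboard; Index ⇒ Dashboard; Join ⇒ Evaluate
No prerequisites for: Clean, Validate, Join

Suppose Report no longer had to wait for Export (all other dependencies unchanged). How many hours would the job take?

With the dependency in place, Join→Evaluate→Export→Report = 8+10+11+3 = 32 sets the finish at 32 hours.
Without Export→Report, Report's earliest start moves from 29 to 18.
New critical path: Join→Evaluate→Export = 8+10+11 = 29 ⇒ 29 hours.

29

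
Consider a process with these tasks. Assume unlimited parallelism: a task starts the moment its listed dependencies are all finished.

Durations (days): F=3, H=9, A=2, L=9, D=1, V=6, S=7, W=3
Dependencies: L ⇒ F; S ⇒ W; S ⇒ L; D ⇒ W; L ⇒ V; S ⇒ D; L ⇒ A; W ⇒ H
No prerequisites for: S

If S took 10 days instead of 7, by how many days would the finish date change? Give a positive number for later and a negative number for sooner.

Critical path before the change: S→L→V = 7+9+6 = 22 giving 22 days.
S is on the critical path; changing it to 10 makes that path 25 days.
That remains the longest chain; total 25 days.
Change in finish: 25 − 22 = +3 days.

3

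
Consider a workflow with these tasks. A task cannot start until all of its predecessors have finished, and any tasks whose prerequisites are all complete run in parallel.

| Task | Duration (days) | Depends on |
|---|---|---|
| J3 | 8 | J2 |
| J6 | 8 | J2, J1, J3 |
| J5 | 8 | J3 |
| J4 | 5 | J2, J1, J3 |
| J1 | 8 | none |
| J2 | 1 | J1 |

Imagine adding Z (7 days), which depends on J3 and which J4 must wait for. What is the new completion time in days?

Originally the schedule takes 25 days.
With Z inserted, J4 now waits for max(J2, J1, J3, Z).
New critical path: J1→J2→J3→Z→J4 = 8+1+8+7+5 = 29 ⇒ 29 days.

29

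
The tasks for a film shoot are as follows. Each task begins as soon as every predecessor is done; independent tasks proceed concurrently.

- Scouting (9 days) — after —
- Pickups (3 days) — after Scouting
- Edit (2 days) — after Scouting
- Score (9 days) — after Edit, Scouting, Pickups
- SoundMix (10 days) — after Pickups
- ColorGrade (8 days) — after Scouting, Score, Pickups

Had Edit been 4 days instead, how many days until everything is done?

30

Critical path before the change: Scouting→Pickups→Score→ColorGrade = 9+3+9+8 = 29 giving 29 days.
Edit is off the critical path — its longest chain is 28 days, giving 1 of slack.
The binding chain switches to Scouting→Edit→Score→ColorGrade = 9+4+9+8 = 30; finish 30 days.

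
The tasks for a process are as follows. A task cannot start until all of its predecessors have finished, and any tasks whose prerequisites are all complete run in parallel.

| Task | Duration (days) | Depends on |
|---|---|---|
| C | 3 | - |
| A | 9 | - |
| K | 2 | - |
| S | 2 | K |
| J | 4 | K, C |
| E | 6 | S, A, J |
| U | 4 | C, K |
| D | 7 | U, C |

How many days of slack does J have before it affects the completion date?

Critical path: A→E = 9+6 = 15, so the finish is 15 days.
J finishes as early as 7 and must finish by 9.
Slack of J = 5 − 3 = 2 days.

2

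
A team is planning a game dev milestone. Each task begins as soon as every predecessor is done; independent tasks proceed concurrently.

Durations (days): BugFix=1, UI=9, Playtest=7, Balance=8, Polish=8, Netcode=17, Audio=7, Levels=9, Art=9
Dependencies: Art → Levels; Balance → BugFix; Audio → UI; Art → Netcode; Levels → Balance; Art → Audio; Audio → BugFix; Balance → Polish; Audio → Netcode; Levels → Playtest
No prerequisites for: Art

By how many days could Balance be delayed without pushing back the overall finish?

Critical path: Art→Levels→Balance→Polish = 9+9+8+8 = 34, so the finish is 34 days.
Longest path through Balance: 34 days (earliest finish 26, latest finish 26).
So Balance can slip 26 − 26 = 0 days.

0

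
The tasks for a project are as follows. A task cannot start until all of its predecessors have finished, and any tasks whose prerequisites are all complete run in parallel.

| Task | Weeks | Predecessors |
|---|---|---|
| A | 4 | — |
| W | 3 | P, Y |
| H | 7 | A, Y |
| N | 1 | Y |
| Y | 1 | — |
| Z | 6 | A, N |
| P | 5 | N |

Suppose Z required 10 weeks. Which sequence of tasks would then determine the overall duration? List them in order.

Baseline: A→H = 4+7 = 11 → 11 weeks.
The longest path through Z is only 10 weeks, so Z has float 1.
New critical path: A→Z = 4+10 = 14 ⇒ 14 weeks.

A, Z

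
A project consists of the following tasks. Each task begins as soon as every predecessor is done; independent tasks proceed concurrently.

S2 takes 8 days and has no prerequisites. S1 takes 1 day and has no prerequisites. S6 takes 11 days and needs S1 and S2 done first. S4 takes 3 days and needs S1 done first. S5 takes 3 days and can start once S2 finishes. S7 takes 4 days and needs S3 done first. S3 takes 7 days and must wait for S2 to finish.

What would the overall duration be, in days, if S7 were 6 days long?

Baseline: S2→S3→S7 = 8+7+4 = 19 → 19 days.
Since S7 is critical, the +2 change carries straight to that chain (now 21 days).
The critical path is still S2→S3→S7; finish is now 21 days.

21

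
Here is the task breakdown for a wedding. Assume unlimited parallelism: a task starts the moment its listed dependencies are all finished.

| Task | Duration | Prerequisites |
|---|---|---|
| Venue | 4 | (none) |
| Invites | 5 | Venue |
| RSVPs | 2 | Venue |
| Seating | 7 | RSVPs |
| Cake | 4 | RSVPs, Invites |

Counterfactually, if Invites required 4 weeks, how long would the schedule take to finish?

Baseline: Venue→Invites→Cake = 4+5+4 = 13 → 13 weeks.
Since Invites is critical, the -1 change carries straight to that chain (now 12 weeks).
New critical path: Venue→RSVPs→Seating = 4+2+7 = 13 ⇒ 13 weeks.

13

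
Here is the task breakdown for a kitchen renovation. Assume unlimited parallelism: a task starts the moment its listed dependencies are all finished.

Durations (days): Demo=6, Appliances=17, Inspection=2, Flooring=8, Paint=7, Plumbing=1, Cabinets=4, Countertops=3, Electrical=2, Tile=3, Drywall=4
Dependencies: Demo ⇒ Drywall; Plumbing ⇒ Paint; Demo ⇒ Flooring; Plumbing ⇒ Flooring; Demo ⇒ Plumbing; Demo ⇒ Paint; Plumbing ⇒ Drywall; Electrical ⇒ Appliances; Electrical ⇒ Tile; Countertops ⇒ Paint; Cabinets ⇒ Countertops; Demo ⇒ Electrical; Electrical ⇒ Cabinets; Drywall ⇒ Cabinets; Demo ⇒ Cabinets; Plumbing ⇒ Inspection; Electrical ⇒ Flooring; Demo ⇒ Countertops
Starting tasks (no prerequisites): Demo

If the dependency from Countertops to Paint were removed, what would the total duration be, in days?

25

Original critical path: Demo→Plumbing→Drywall→Cabinets→Countertops→Paint = 6+1+4+4+3+7 = 25 ⇒ 25 days.
Without Countertops→Paint, Paint's earliest start moves from 18 to 7.
After: Demo→Electrical→Appliances = 6+2+17 = 25 → 25 days.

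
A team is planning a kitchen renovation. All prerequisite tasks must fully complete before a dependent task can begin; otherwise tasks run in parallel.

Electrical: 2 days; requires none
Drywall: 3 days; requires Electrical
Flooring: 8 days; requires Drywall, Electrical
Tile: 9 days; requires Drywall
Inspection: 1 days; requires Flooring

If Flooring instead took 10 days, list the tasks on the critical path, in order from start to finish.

As given, the longest chain is Electrical→Drywall→Flooring→Inspection = 2+3+8+1 = 14, so the finish is 14 days.
Since Flooring is critical, the +2 change carries straight to that chain (now 16 days).
That remains the longest chain; total 16 days.

Electrical, Drywall, Flooring, Inspection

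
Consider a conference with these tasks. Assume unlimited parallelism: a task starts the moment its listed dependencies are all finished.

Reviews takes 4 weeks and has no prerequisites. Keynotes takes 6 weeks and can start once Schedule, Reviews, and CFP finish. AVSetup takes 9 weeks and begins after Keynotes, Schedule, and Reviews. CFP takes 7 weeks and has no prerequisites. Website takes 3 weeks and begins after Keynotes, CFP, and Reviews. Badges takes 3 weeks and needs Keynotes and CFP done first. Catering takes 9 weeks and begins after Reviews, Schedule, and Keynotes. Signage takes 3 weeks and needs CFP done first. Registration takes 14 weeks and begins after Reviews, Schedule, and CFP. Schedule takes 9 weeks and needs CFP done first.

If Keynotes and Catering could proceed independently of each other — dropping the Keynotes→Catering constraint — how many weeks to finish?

31

Original critical path: CFP→Schedule→Keynotes→Catering = 7+9+6+9 = 31 ⇒ 31 weeks.
Without Keynotes→Catering, Catering's earliest start moves from 22 to 16.
New critical path: CFP→Schedule→Keynotes→AVSetup = 7+9+6+9 = 31 ⇒ 31 weeks.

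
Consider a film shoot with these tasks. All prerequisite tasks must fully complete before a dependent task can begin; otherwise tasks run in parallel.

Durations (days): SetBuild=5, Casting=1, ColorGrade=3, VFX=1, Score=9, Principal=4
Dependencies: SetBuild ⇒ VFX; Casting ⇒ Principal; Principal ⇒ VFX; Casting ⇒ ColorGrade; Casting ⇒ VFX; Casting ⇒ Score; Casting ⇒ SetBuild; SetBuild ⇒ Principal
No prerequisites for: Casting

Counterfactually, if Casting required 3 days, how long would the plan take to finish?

13

As given, the longest chain is Casting→SetBuild→Principal→VFX = 1+5+4+1 = 11, so the finish is 11 days.
Casting lies on that path, so at 3 days the path becomes 13 days.
The critical path is still Casting→SetBuild→Principal→VFX; finish is now 13 days.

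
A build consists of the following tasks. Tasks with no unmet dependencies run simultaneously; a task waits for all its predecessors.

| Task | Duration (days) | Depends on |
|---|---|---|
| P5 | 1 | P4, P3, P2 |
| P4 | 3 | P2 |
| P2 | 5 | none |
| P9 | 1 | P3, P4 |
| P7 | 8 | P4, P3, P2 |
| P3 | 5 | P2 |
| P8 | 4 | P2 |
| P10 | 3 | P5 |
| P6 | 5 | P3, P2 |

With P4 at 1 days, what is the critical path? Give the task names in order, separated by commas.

The binding path is P2→P3→P7 = 5+5+8 = 18; finish at 18 days.
P4 is off the critical path — its longest chain is 16 days, giving 2 of slack.
That remains the longest chain; total 18 days.

P2, P3, P7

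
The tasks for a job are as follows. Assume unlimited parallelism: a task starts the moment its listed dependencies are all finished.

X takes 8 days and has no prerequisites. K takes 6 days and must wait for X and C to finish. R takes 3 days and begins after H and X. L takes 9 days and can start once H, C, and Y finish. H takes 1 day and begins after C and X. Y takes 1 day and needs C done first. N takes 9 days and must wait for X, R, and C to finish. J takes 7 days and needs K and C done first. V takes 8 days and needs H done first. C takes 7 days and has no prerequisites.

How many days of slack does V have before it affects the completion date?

Critical path: X→H→R→N = 8+1+3+9 = 21, so the finish is 21 days.
The longest chain containing V totals 17 days.
Float = 21 − 17 = 4.

4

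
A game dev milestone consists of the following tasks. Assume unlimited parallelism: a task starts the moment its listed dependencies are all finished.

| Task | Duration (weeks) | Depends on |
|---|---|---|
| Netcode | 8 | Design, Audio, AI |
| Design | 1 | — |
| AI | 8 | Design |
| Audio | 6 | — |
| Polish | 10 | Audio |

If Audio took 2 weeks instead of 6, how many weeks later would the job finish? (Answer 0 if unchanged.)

0

Actual critical path: Design→AI→Netcode = 1+8+8 = 17 ⇒ 17 weeks.
Audio is off the critical path — its longest chain is 16 weeks, giving 1 of slack.
The critical path is still Design→AI→Netcode; finish is now 17 weeks.
Change in finish: 17 − 17 = +0 weeks.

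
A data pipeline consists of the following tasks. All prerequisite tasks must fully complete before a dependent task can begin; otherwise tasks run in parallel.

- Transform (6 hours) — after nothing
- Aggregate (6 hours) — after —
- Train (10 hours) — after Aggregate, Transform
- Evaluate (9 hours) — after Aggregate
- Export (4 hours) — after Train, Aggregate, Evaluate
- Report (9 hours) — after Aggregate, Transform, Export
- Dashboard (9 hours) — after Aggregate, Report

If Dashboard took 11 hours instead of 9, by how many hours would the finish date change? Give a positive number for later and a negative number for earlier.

Critical path before the change: Transform→Train→Export→Report→Dashboard = 6+10+4+9+9 = 38 giving 38 hours.
Since Dashboard is critical, the +2 change carries straight to that chain (now 40 hours).
The critical path is still Transform→Train→Export→Report→Dashboard; finish is now 40 hours.
Change in finish: 40 − 38 = +2 hours.

2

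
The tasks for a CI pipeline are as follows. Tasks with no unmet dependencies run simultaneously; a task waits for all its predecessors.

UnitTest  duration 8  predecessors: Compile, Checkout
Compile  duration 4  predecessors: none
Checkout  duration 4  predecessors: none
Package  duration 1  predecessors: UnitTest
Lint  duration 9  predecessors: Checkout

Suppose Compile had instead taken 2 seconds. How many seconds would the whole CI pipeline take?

As given, the longest chain is Compile→UnitTest→Package = 4+8+1 = 13, so the finish is 13 seconds.
Compile is on the critical path; changing it to 2 makes that path 11 seconds.
Now Checkout→Lint = 4+9 = 13 is longest, so the finish becomes 13 seconds.

13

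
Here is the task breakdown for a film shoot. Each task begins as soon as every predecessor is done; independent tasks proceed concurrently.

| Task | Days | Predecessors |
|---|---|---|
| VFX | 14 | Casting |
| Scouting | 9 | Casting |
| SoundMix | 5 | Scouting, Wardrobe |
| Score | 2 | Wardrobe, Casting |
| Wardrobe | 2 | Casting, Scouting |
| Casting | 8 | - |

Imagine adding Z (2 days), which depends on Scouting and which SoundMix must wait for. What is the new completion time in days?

24

Originally the plan takes 24 days.
With Z inserted, SoundMix now waits for max(Scouting, Wardrobe, Z).
New critical path: Casting→Scouting→Z→SoundMix = 8+9+2+5 = 24 ⇒ 24 days.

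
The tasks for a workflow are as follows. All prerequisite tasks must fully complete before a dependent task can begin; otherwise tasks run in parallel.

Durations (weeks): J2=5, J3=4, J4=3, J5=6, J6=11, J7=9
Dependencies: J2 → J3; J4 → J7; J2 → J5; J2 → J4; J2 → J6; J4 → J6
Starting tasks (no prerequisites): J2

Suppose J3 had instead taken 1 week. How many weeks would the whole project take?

Actual critical path: J2→J4→J6 = 5+3+11 = 19 ⇒ 19 weeks.
The longest path through J3 is only 9 weeks, so J3 has float 10.
That remains the longest chain; total 19 weeks.

19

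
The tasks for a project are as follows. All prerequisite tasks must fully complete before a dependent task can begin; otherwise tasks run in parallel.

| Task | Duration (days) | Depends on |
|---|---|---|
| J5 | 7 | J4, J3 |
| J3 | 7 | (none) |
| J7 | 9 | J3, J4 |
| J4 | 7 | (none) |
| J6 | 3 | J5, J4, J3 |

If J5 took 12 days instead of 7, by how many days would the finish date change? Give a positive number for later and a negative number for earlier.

5

Baseline: J3→J5→J6 = 7+7+3 = 17 → 17 days.
J5 is on the critical path; changing it to 12 makes that path 22 days.
No other chain overtakes it, so the finish is 22 days.
Change in finish: 22 − 17 = +5 days.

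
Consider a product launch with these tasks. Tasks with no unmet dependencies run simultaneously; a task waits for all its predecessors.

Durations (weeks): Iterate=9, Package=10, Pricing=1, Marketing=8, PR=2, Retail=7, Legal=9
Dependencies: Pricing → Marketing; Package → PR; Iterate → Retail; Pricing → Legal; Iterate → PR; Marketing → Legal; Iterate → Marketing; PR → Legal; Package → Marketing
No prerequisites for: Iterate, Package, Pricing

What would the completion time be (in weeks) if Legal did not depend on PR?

27

With the dependency in place, Package→Marketing→Legal = 10+8+9 = 27 sets the finish at 27 weeks.
Dropping PR→Legal doesn't change Legal's earliest start (18); another predecessor still binds.
New critical path: Package→Marketing→Legal = 10+8+9 = 27 ⇒ 27 weeks.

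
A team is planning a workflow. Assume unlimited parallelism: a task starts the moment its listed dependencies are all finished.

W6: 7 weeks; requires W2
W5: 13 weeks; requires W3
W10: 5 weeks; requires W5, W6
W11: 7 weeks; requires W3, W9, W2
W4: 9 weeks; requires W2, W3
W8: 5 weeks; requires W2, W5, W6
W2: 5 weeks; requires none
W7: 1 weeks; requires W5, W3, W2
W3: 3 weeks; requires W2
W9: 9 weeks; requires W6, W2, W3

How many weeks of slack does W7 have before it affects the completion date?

The longest chain is W2→W6→W9→W11 = 5+7+9+7 = 28; overall finish 28 weeks.
The longest chain containing W7 totals 22 weeks.
Float = 28 − 22 = 6.

6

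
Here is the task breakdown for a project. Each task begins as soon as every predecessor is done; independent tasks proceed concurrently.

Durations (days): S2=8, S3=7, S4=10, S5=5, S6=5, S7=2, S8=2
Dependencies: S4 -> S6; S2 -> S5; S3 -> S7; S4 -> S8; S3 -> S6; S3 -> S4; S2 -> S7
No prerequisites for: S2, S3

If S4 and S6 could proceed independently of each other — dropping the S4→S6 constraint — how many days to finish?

With the dependency in place, S3→S4→S6 = 7+10+5 = 22 sets the finish at 22 days.
Without S4→S6, S6's earliest start moves from 17 to 7.
New critical path: S3→S4→S8 = 7+10+2 = 19 ⇒ 19 days.

19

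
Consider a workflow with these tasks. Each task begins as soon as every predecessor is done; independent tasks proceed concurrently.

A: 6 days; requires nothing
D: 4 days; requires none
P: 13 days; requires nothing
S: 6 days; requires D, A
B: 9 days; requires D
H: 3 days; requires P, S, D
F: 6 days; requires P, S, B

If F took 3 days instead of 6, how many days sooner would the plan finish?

3

Actual critical path: D→B→F = 4+9+6 = 19 ⇒ 19 days.
F is on the critical path; changing it to 3 makes that path 16 days.
The critical path is still D→B→F; finish is now 16 days.
Change in finish: 16 − 19 = -3 days.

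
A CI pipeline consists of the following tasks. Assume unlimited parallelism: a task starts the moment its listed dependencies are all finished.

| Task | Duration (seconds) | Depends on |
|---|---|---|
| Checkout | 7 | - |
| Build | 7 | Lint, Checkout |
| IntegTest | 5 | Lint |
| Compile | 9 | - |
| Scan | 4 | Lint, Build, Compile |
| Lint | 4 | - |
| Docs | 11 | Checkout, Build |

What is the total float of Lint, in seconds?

The longest chain is Checkout→Build→Docs = 7+7+11 = 25; overall finish 25 seconds.
Longest path through Lint: 22 seconds (earliest finish 4, latest finish 7).
So Lint can slip 7 − 4 = 3 seconds.

3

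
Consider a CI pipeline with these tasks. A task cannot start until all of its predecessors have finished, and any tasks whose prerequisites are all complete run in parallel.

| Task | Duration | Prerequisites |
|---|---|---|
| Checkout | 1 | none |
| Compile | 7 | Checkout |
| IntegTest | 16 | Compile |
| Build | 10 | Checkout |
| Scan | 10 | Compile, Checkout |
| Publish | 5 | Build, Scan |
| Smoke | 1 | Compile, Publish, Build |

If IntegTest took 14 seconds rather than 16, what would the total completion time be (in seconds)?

24

As given, the longest chain is Checkout→Compile→IntegTest = 1+7+16 = 24, so the finish is 24 seconds.
IntegTest lies on that path, so at 14 seconds the path becomes 22 seconds.
Now Checkout→Compile→Scan→Publish→Smoke = 1+7+10+5+1 = 24 is longest, so the finish becomes 24 seconds.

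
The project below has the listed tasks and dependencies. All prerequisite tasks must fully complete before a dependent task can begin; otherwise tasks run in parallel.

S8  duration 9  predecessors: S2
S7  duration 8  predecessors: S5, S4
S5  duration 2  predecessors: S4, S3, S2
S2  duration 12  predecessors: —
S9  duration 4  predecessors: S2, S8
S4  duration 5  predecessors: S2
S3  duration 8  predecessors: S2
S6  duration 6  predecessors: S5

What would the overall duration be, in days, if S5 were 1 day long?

Actual critical path: S2→S3→S5→S7 = 12+8+2+8 = 30 ⇒ 30 days.
Since S5 is critical, the -1 change carries straight to that chain (now 29 days).
No other chain overtakes it, so the finish is 29 days.

29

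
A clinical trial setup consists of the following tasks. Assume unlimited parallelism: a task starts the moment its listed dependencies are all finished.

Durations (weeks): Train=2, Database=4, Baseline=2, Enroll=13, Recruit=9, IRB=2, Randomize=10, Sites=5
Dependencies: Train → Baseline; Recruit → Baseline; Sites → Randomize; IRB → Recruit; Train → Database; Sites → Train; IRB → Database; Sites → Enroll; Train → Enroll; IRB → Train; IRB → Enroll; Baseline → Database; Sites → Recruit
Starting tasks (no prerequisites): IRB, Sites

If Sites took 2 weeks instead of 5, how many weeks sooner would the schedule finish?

The binding path is Sites→Recruit→Baseline→Database = 5+9+2+4 = 20; finish at 20 weeks.
Sites is on the critical path; changing it to 2 makes that path 17 weeks.
New critical path: IRB→Recruit→Baseline→Database = 2+9+2+4 = 17 ⇒ 17 weeks.
Change in finish: 17 − 20 = -3 weeks.

3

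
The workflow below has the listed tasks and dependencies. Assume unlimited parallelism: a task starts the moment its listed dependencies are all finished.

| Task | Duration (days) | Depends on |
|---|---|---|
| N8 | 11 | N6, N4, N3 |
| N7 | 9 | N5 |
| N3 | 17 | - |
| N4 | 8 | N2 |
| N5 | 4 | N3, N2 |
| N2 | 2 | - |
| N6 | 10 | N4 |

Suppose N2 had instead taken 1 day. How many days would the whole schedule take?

Baseline: N2→N4→N6→N8 = 2+8+10+11 = 31 → 31 days.
Since N2 is critical, the -1 change carries straight to that chain (now 30 days).
No other chain overtakes it, so the finish is 30 days.

30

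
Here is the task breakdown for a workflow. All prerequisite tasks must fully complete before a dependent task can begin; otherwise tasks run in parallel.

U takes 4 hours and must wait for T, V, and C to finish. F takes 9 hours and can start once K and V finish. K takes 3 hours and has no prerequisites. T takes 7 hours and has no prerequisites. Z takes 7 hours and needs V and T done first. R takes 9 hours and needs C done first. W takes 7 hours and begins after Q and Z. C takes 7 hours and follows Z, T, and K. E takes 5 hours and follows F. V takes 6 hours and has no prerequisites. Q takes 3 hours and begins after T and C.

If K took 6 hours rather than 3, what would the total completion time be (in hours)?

31

Actual critical path: T→Z→C→Q→W = 7+7+7+3+7 = 31 ⇒ 31 hours.
K is off the critical path — its longest chain is 20 hours, giving 11 of slack.
No other chain overtakes it, so the finish is 31 hours.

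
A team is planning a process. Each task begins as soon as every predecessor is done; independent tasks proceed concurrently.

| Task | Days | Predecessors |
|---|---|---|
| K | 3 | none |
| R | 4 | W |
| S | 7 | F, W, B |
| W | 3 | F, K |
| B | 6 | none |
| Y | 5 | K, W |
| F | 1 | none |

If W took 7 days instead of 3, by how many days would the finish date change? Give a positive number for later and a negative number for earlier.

Actual critical path: K→W→S = 3+3+7 = 13 ⇒ 13 days.
Since W is critical, the +4 change carries straight to that chain (now 17 days).
No other chain overtakes it, so the finish is 17 days.
Change in finish: 17 − 13 = +4 days.

4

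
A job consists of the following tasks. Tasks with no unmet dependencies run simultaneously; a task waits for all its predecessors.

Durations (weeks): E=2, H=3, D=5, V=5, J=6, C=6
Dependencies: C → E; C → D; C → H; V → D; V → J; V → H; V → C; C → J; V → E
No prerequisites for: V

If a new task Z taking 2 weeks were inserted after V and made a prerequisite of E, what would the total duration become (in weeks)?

Originally the job takes 17 weeks.
With Z inserted, E now waits for max(V, C, Z).
New critical path: V→C→J = 5+6+6 = 17 ⇒ 17 weeks.

17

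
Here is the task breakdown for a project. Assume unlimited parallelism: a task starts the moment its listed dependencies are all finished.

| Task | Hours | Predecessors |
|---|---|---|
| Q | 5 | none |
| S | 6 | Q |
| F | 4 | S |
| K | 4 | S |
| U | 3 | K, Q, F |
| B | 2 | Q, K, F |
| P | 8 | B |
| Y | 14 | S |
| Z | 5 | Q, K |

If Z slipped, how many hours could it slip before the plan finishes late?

The longest chain is Q→S→F→B→P = 5+6+4+2+8 = 25; overall finish 25 hours.
The longest chain containing Z totals 20 hours.
So Z can slip 25 − 20 = 5 hours.

5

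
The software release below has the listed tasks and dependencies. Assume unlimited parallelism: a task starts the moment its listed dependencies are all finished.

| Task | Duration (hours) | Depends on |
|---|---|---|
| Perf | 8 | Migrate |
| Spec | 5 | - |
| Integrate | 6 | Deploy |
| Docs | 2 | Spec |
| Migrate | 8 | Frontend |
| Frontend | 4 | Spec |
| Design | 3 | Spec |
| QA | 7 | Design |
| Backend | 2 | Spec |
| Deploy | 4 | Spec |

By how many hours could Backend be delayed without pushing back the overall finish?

18

Critical path: Spec→Frontend→Migrate→Perf = 5+4+8+8 = 25, so the finish is 25 hours.
The longest chain containing Backend totals 7 hours.
Slack of Backend = 23 − 5 = 18 hours.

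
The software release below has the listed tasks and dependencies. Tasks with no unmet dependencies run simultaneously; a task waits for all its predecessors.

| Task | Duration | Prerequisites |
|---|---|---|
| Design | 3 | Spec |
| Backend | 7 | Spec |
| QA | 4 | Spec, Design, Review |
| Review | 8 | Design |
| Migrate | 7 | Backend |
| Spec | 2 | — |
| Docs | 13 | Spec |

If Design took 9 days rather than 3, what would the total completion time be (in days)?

23

As given, the longest chain is Spec→Design→Review→QA = 2+3+8+4 = 17, so the finish is 17 days.
Design lies on that path, so at 9 days the path becomes 23 days.
That remains the longest chain; total 23 days.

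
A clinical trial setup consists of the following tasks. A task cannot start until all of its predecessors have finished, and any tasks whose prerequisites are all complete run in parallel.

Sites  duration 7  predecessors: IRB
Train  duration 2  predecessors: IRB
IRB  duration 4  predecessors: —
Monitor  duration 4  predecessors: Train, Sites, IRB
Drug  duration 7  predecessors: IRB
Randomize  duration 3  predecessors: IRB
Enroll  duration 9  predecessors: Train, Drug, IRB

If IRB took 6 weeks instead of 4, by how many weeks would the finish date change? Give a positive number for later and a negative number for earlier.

Critical path before the change: IRB→Drug→Enroll = 4+7+9 = 20 giving 20 weeks.
Since IRB is critical, the +2 change carries straight to that chain (now 22 weeks).
The critical path is still IRB→Drug→Enroll; finish is now 22 weeks.
Change in finish: 22 − 20 = +2 weeks.

2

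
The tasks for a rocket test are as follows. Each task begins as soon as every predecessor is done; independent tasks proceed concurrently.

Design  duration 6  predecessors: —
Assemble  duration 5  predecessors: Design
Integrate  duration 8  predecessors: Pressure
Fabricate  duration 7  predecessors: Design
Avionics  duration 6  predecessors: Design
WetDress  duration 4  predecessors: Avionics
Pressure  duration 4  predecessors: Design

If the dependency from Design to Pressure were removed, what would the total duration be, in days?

16

Original critical path: Design→Pressure→Integrate = 6+4+8 = 18 ⇒ 18 days.
Without Design→Pressure, Pressure's earliest start moves from 6 to 0.
After: Design→Avionics→WetDress = 6+6+4 = 16 → 16 days.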